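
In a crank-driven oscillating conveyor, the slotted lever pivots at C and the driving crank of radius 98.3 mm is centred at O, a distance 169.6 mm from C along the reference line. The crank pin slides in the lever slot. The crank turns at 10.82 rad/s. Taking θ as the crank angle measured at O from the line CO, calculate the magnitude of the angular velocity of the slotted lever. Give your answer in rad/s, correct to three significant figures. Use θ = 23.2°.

ω = 10.82 rad/s
Crank pin A relative to C: A = (d + r cosθ, r sinθ); lever angle φ = atan2(r sinθ, d + r cosθ).
Differentiating tanφ: φ̇ = rω(d cosθ + r)/(d² + r² + 2dr cosθ).
d² + r² + 2dr cosθ = |CA|² = 0.0690741 m²;  d cosθ + r = +0.25419 m.
|ω_lever| = |0.0983·10.82·+0.25419| / 0.0690741 = 3.914 rad/s.

3.91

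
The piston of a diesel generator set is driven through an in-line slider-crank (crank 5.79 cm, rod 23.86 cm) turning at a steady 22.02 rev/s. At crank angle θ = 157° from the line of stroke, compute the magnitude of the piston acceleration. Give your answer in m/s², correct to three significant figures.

830

ω = 2π·22 = 138.4 rad/s
x(θ) = r cosθ + √(L² − r² sin²θ); with ω constant, a = ω²·d²x/dθ².
d²x/dθ² = −r cosθ − r²(cos2θ)/√u − r⁴ sin²2θ/(4u^{3/2}),  u = L² − r² sin²θ = 0.0564181 m².
Substituting r = 0.0579 m, L = 0.2386 m, θ = 157°: d²x/dθ² = +0.043384 m.
a = ω²·d²x/dθ² = (138.4)²·(+0.043384) = +830.48 m/s²;  |a| = 830.48 m/s².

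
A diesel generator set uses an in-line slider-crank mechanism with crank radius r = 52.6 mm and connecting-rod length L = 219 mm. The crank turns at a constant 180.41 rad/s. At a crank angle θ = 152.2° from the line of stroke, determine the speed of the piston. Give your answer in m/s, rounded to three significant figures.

ω = 180.4 rad/s
For an in-line slider-crank, x = r cosθ + √(L² − r² sin²θ), so v = −rω sinθ·[1 + r cosθ/√(L² − r² sin²θ)].
With r = 0.0526 m, L = 0.219 m, θ = 152.2°: √(L² − r² sin²θ) = 0.21762 m.
v = −0.0526·180.4·0.46639·[1 + 0.0526·-0.88458/0.21762] = -3.4795 m/s.
|v| = 3.4795 m/s.

3.48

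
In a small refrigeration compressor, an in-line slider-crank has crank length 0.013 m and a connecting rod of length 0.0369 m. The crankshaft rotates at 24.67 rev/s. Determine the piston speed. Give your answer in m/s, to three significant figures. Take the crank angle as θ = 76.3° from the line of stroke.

ω = 2π·24.7 = 155 rad/s
For an in-line slider-crank, x = r cosθ + √(L² − r² sin²θ), so v = −rω sinθ·[1 + r cosθ/√(L² − r² sin²θ)].
With r = 0.013 m, L = 0.0369 m, θ = 76.3°: √(L² − r² sin²θ) = 0.034671 m.
v = −0.013·155·0.97155·[1 + 0.013·0.23684/0.034671] = -2.1316 m/s.
|v| = 2.1316 m/s.

2.13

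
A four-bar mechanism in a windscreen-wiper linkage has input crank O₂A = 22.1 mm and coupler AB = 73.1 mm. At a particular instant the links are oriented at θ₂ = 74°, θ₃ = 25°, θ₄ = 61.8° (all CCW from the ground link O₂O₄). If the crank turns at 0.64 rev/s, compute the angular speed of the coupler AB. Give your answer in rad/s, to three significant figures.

ω₂ = 4.021 rad/s (from 0.64 rev/s).
Differentiating the loop-closure r₂e^{iθ₂}+r₃e^{iθ₃}=r₁+r₄e^{iθ₄} gives r₂ω₂e^{iθ₂}+r₃ω₃e^{iθ₃}=r₄ω₄e^{iθ₄}.
Eliminating the other unknown: ω₃ = r₂ω₂ sin(θ₄−θ₂) / [r₃ sin(θ₃−θ₄)].
Numerator sine = -0.21132; denominator sine = -0.59902.
Result = 0.0221·4.021·(-0.21132) / (0.0731·(-0.59902)) = +0.42889 rad/s; magnitude 0.42889 rad/s.

0.429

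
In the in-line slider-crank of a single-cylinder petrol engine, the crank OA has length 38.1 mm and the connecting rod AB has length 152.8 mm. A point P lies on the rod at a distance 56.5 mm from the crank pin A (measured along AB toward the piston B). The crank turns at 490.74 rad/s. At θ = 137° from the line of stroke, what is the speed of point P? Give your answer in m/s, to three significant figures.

14.7

ω = 490.7 rad/s.  Crank-pin speed |V_A| = rω = 18.697 m/s, perpendicular to OA.
Rod angle: sinφ = −(r/L) sinθ ⇒ φ = -9.791°; ω_rod = −rω cosθ/√(L²−r²sin²θ) = +90.814 rad/s.
V_P = V_A + ω_rod × AP, with AP = 0.0565 m along the rod.
Components: V_Px = −rω sinθ − a·ω_rod·sinφ = -11.879 m/s;  V_Py = rω cosθ + a·ω_rod·cosφ = -8.618 m/s.
|V_P| = √(V_Px² + V_Py²) = 14.676 m/s.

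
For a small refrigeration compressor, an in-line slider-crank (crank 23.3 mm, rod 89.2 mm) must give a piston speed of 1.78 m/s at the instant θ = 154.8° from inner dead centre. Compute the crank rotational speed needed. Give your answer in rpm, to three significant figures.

2250

For an in-line slider-crank, |v_piston| = rω|sinθ|·[1 + r cosθ/√(L² − r² sin²θ)].
With r = 0.0233 m, L = 0.0892 m, θ = 154.8°: the bracketed kinematic factor |dx/dθ| = 0.0075613 m.
ω = v/|dx/dθ| = 1.78/0.0075613 = 235.41 rad/s.
N = 60ω/(2π) = 2248 rpm.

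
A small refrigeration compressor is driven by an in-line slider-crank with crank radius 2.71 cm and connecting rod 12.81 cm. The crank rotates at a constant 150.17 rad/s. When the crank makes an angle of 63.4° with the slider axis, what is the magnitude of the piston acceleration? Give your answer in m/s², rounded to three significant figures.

ω = 150.2 rad/s
x(θ) = r cosθ + √(L² − r² sin²θ); with ω constant, a = ω²·d²x/dθ².
d²x/dθ² = −r cosθ − r²(cos2θ)/√u − r⁴ sin²2θ/(4u^{3/2}),  u = L² − r² sin²θ = 0.0158224 m².
Substituting r = 0.0271 m, L = 0.1281 m, θ = 63.4°: d²x/dθ² = -0.0086803 m.
a = ω²·d²x/dθ² = (150.2)²·(-0.0086803) = -195.75 m/s²;  |a| = 195.75 m/s².

196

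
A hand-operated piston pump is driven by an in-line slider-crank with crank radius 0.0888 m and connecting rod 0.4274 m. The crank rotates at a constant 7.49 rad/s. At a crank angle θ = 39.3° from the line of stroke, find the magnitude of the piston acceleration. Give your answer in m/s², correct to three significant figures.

ω = 7.49 rad/s
x(θ) = r cosθ + √(L² − r² sin²θ); with ω constant, a = ω²·d²x/dθ².
d²x/dθ² = −r cosθ − r²(cos2θ)/√u − r⁴ sin²2θ/(4u^{3/2}),  u = L² − r² sin²θ = 0.179507 m².
Substituting r = 0.0888 m, L = 0.4274 m, θ = 39.3°: d²x/dθ² = -0.072592 m.
a = ω²·d²x/dθ² = (7.49)²·(-0.072592) = -4.0724 m/s²;  |a| = 4.0724 m/s².

4.07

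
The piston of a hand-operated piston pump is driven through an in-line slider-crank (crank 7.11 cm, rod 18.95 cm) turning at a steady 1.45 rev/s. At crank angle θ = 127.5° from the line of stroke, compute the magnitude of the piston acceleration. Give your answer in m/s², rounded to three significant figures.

4.11

ω = 2π·1.45 = 9.111 rad/s
x(θ) = r cosθ + √(L² − r² sin²θ); with ω constant, a = ω²·d²x/dθ².
d²x/dθ² = −r cosθ − r²(cos2θ)/√u − r⁴ sin²2θ/(4u^{3/2}),  u = L² − r² sin²θ = 0.0327285 m².
Substituting r = 0.0711 m, L = 0.1895 m, θ = 127.5°: d²x/dθ² = +0.049508 m.
a = ω²·d²x/dθ² = (9.111)²·(+0.049508) = +4.1094 m/s²;  |a| = 4.1094 m/s².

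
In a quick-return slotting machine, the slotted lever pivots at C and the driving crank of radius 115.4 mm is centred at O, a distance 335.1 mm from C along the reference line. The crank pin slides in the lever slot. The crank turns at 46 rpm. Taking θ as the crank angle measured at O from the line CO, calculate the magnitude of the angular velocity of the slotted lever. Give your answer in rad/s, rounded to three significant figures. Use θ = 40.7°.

1.11

ω = 4.817 rad/s (from 46 rpm).
Crank pin A relative to C: A = (d + r cosθ, r sinθ); lever angle φ = atan2(r sinθ, d + r cosθ).
Differentiating tanφ: φ̇ = rω(d cosθ + r)/(d² + r² + 2dr cosθ).
d² + r² + 2dr cosθ = |CA|² = 0.184244 m²;  d cosθ + r = +0.36945 m.
|ω_lever| = |0.1154·4.817·+0.36945| / 0.184244 = 1.1147 rad/s.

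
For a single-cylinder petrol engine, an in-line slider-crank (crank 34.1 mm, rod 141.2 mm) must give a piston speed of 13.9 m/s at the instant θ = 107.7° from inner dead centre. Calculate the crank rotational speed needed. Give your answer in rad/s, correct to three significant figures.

463

For an in-line slider-crank, |v_piston| = rω|sinθ|·[1 + r cosθ/√(L² − r² sin²θ)].
With r = 0.0341 m, L = 0.1412 m, θ = 107.7°: the bracketed kinematic factor |dx/dθ| = 0.030035 m.
ω = v/|dx/dθ| = 13.9/0.030035 = 462.8 rad/s.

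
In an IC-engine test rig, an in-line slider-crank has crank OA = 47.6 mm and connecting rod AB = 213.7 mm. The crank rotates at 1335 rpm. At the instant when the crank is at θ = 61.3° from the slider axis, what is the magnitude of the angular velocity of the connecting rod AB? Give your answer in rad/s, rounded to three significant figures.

15.2

ω = 139.8 rad/s (converted from 1335 rpm).
The rod makes angle φ with the slider axis where L sinφ = r sinθ; differentiating, L cosφ·φ̇ = r ω cosθ.
L cosφ = √(L² − r² sin²θ) = 0.20958 m.
|ω_rod| = r ω |cosθ| / √(L² − r² sin²θ) = 0.0476·139.8·0.48022/0.20958 = 15.248 rad/s.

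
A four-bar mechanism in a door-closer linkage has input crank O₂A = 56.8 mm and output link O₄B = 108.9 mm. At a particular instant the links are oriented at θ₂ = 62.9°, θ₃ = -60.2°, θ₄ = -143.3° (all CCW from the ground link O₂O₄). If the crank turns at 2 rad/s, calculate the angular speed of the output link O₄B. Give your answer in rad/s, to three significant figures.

0.880

ω₂ = 2 rad/s
Differentiating the loop-closure r₂e^{iθ₂}+r₃e^{iθ₃}=r₁+r₄e^{iθ₄} gives r₂ω₂e^{iθ₂}+r₃ω₃e^{iθ₃}=r₄ω₄e^{iθ₄}.
Eliminating the other unknown: ω₄ = r₂ω₂ sin(θ₂−θ₃) / [r₄ sin(θ₄−θ₃)].
Numerator sine = +0.83772; denominator sine = -0.99276.
Result = 0.0568·2·(+0.83772) / (0.1089·(-0.99276)) = -0.88025 rad/s; magnitude 0.88025 rad/s.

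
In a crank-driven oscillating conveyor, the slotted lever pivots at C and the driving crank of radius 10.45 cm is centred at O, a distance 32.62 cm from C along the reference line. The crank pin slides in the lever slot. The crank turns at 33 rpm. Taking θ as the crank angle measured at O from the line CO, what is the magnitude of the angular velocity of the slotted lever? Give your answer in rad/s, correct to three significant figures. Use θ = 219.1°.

ω = 3.456 rad/s (from 33 rpm).
Crank pin A relative to C: A = (d + r cosθ, r sinθ); lever angle φ = atan2(r sinθ, d + r cosθ).
Differentiating tanφ: φ̇ = rω(d cosθ + r)/(d² + r² + 2dr cosθ).
d² + r² + 2dr cosθ = |CA|² = 0.0644191 m²;  d cosθ + r = -0.14865 m.
|ω_lever| = |0.1045·3.456·-0.14865| / 0.0644191 = 0.83329 rad/s.

0.833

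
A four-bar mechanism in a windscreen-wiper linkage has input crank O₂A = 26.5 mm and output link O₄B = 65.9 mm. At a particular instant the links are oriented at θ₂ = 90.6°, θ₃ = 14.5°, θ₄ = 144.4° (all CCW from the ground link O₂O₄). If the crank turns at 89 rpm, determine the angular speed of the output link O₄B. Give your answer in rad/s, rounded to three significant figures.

4.74

ω₂ = 9.32 rad/s (from 89 rpm).
Differentiating the loop-closure r₂e^{iθ₂}+r₃e^{iθ₃}=r₁+r₄e^{iθ₄} gives r₂ω₂e^{iθ₂}+r₃ω₃e^{iθ₃}=r₄ω₄e^{iθ₄}.
Eliminating the other unknown: ω₄ = r₂ω₂ sin(θ₂−θ₃) / [r₄ sin(θ₄−θ₃)].
Numerator sine = +0.97072; denominator sine = +0.76717.
Result = 0.0265·9.32·(+0.97072) / (0.0659·(+0.76717)) = +4.7422 rad/s; magnitude 4.7422 rad/s.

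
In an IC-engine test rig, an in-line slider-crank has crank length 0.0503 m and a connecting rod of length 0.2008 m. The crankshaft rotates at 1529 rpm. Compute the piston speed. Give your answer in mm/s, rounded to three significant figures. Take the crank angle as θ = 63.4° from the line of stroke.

ω = 2π·1529/60 = 160.1 rad/s
For an in-line slider-crank, x = r cosθ + √(L² − r² sin²θ), so v = −rω sinθ·[1 + r cosθ/√(L² − r² sin²θ)].
With r = 0.0503 m, L = 0.2008 m, θ = 63.4°: √(L² − r² sin²θ) = 0.1957 m.
v = −0.0503·160.1·0.89415·[1 + 0.0503·0.44776/0.1957] = -8.0302 m/s.
|v| = 8.0302 m/s = 8030.2 mm/s.

8030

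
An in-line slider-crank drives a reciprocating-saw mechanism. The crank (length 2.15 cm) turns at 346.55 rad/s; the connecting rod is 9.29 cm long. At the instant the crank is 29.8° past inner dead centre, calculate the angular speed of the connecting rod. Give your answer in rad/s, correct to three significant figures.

ω = 346.6 rad/s
The rod makes angle φ with the slider axis where L sinφ = r sinθ; differentiating, L cosφ·φ̇ = r ω cosθ.
L cosφ = √(L² − r² sin²θ) = 0.092283 m.
|ω_rod| = r ω |cosθ| / √(L² − r² sin²θ) = 0.0215·346.6·0.86777/0.092283 = 70.062 rad/s.

70.1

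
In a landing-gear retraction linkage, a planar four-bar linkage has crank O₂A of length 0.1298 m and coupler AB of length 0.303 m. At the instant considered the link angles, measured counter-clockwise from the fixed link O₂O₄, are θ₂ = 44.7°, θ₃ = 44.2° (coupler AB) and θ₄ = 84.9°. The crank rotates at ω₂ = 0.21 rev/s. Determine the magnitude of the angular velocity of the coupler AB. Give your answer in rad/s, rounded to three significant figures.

ω₂ = 1.319 rad/s (from 0.21 rev/s).
Differentiating the loop-closure r₂e^{iθ₂}+r₃e^{iθ₃}=r₁+r₄e^{iθ₄} gives r₂ω₂e^{iθ₂}+r₃ω₃e^{iθ₃}=r₄ω₄e^{iθ₄}.
Eliminating the other unknown: ω₃ = r₂ω₂ sin(θ₄−θ₂) / [r₃ sin(θ₃−θ₄)].
Numerator sine = +0.64546; denominator sine = -0.65210.
Result = 0.1298·1.319·(+0.64546) / (0.303·(-0.65210)) = -0.55948 rad/s; magnitude 0.55948 rad/s.

0.559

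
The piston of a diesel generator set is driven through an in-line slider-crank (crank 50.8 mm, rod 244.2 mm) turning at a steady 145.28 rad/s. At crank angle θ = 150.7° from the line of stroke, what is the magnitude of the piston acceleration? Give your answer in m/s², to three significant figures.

ω = 145.3 rad/s
x(θ) = r cosθ + √(L² − r² sin²θ); with ω constant, a = ω²·d²x/dθ².
d²x/dθ² = −r cosθ − r²(cos2θ)/√u − r⁴ sin²2θ/(4u^{3/2}),  u = L² − r² sin²θ = 0.0590156 m².
Substituting r = 0.0508 m, L = 0.2442 m, θ = 150.7°: d²x/dθ² = +0.038682 m.
a = ω²·d²x/dθ² = (145.3)²·(+0.038682) = +816.43 m/s²;  |a| = 816.43 m/s².

816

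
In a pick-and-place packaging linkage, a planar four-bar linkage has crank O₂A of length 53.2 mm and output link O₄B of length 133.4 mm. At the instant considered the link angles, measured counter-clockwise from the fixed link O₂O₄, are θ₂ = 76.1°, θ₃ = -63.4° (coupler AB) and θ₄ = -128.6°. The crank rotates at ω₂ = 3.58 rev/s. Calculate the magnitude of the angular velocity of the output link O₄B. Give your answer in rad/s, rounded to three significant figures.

ω₂ = 22.49 rad/s (from 3.58 rev/s).
Differentiating the loop-closure r₂e^{iθ₂}+r₃e^{iθ₃}=r₁+r₄e^{iθ₄} gives r₂ω₂e^{iθ₂}+r₃ω₃e^{iθ₃}=r₄ω₄e^{iθ₄}.
Eliminating the other unknown: ω₄ = r₂ω₂ sin(θ₂−θ₃) / [r₄ sin(θ₄−θ₃)].
Numerator sine = +0.64945; denominator sine = -0.90778.
Result = 0.0532·22.49·(+0.64945) / (0.1334·(-0.90778)) = -6.4178 rad/s; magnitude 6.4178 rad/s.

6.42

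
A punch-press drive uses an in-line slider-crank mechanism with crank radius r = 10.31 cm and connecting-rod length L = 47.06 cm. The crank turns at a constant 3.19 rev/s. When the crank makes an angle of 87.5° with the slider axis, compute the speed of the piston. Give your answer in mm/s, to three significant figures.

2080

ω = 2π·3.19 = 20.04 rad/s
For an in-line slider-crank, x = r cosθ + √(L² − r² sin²θ), so v = −rω sinθ·[1 + r cosθ/√(L² − r² sin²θ)].
With r = 0.1031 m, L = 0.4706 m, θ = 87.5°: √(L² − r² sin²θ) = 0.45919 m.
v = −0.1031·20.04·0.99905·[1 + 0.1031·0.04362/0.45919] = -2.0847 m/s.
|v| = 2.0847 m/s = 2084.7 mm/s.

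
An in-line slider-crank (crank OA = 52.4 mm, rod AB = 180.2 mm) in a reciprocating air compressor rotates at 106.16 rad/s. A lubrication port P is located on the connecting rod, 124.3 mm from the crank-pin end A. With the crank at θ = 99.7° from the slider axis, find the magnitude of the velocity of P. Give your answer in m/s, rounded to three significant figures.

5.30

ω = 106.2 rad/s.  Crank-pin speed |V_A| = rω = 5.5628 m/s, perpendicular to OA.
Rod angle: sinφ = −(r/L) sinθ ⇒ φ = -16.656°; ω_rod = −rω cosθ/√(L²−r²sin²θ) = +5.4291 rad/s.
V_P = V_A + ω_rod × AP, with AP = 0.1243 m along the rod.
Components: V_Px = −rω sinθ − a·ω_rod·sinφ = -5.2898 m/s;  V_Py = rω cosθ + a·ω_rod·cosφ = -0.29075 m/s.
|V_P| = √(V_Px² + V_Py²) = 5.2978 m/s.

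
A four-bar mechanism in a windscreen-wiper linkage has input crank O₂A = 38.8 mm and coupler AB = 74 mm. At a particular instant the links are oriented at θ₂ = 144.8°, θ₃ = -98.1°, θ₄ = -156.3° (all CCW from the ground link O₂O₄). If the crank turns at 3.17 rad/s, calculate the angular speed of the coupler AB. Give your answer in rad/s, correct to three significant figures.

1.67

ω₂ = 3.17 rad/s
Differentiating the loop-closure r₂e^{iθ₂}+r₃e^{iθ₃}=r₁+r₄e^{iθ₄} gives r₂ω₂e^{iθ₂}+r₃ω₃e^{iθ₃}=r₄ω₄e^{iθ₄}.
Eliminating the other unknown: ω₃ = r₂ω₂ sin(θ₄−θ₂) / [r₃ sin(θ₃−θ₄)].
Numerator sine = +0.85627; denominator sine = +0.84989.
Result = 0.0388·3.17·(+0.85627) / (0.074·(+0.84989)) = +1.6746 rad/s; magnitude 1.6746 rad/s.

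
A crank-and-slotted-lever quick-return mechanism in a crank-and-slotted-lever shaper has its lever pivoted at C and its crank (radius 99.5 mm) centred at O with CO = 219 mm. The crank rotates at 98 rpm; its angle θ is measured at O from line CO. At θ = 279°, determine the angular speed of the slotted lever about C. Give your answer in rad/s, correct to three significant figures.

ω = 10.26 rad/s (from 98 rpm).
Crank pin A relative to C: A = (d + r cosθ, r sinθ); lever angle φ = atan2(r sinθ, d + r cosθ).
Differentiating tanφ: φ̇ = rω(d cosθ + r)/(d² + r² + 2dr cosθ).
d² + r² + 2dr cosθ = |CA|² = 0.0646788 m²;  d cosθ + r = +0.13376 m.
|ω_lever| = |0.0995·10.26·+0.13376| / 0.0646788 = 2.1117 rad/s.

2.11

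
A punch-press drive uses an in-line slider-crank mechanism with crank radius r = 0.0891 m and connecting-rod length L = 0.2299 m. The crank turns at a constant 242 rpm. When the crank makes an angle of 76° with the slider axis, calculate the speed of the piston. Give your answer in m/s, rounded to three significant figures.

ω = 2π·242/60 = 25.34 rad/s
For an in-line slider-crank, x = r cosθ + √(L² − r² sin²θ), so v = −rω sinθ·[1 + r cosθ/√(L² − r² sin²θ)].
With r = 0.0891 m, L = 0.2299 m, θ = 76°: √(L² − r² sin²θ) = 0.21303 m.
v = −0.0891·25.34·0.97030·[1 + 0.0891·0.24192/0.21303] = -2.4126 m/s.
|v| = 2.4126 m/s.

2.41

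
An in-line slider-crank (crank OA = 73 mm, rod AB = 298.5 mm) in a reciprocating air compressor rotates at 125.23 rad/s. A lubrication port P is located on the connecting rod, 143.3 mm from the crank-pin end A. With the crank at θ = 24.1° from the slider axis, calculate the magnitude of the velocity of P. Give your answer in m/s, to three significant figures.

5.99

ω = 125.2 rad/s.  Crank-pin speed |V_A| = rω = 9.1418 m/s, perpendicular to OA.
Rod angle: sinφ = −(r/L) sinθ ⇒ φ = -5.731°; ω_rod = −rω cosθ/√(L²−r²sin²θ) = -28.097 rad/s.
V_P = V_A + ω_rod × AP, with AP = 0.1433 m along the rod.
Components: V_Px = −rω sinθ − a·ω_rod·sinφ = -4.1349 m/s;  V_Py = rω cosθ + a·ω_rod·cosφ = +4.3388 m/s.
|V_P| = √(V_Px² + V_Py²) = 5.9936 m/s.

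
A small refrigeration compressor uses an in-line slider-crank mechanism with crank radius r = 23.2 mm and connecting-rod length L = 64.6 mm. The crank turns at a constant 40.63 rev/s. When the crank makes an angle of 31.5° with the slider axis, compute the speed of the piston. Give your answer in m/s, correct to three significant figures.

ω = 2π·40.6 = 255.3 rad/s
For an in-line slider-crank, x = r cosθ + √(L² − r² sin²θ), so v = −rω sinθ·[1 + r cosθ/√(L² − r² sin²θ)].
With r = 0.0232 m, L = 0.0646 m, θ = 31.5°: √(L² − r² sin²θ) = 0.063452 m.
v = −0.0232·255.3·0.52250·[1 + 0.0232·0.85264/0.063452] = -4.0593 m/s.
|v| = 4.0593 m/s.

4.06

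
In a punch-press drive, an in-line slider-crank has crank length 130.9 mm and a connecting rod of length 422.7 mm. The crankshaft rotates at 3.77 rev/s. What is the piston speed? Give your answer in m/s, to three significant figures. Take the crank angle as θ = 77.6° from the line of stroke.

ω = 2π·3.77 = 23.69 rad/s
For an in-line slider-crank, x = r cosθ + √(L² − r² sin²θ), so v = −rω sinθ·[1 + r cosθ/√(L² − r² sin²θ)].
With r = 0.1309 m, L = 0.4227 m, θ = 77.6°: √(L² − r² sin²θ) = 0.4029 m.
v = −0.1309·23.69·0.97667·[1 + 0.1309·0.21474/0.4029] = -3.2397 m/s.
|v| = 3.2397 m/s.

3.24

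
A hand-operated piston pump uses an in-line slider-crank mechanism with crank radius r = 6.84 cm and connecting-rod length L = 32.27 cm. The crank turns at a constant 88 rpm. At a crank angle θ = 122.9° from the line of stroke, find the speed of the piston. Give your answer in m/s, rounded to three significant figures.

0.467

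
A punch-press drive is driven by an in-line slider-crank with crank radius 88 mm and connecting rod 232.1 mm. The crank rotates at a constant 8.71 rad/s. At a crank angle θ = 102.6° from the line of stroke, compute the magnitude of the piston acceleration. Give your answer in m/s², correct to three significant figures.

ω = 8.71 rad/s
x(θ) = r cosθ + √(L² − r² sin²θ); with ω constant, a = ω²·d²x/dθ².
d²x/dθ² = −r cosθ − r²(cos2θ)/√u − r⁴ sin²2θ/(4u^{3/2}),  u = L² − r² sin²θ = 0.0464949 m².
Substituting r = 0.088 m, L = 0.2321 m, θ = 102.6°: d²x/dθ² = +0.051421 m.
a = ω²·d²x/dθ² = (8.71)²·(+0.051421) = +3.901 m/s²;  |a| = 3.901 m/s².

3.90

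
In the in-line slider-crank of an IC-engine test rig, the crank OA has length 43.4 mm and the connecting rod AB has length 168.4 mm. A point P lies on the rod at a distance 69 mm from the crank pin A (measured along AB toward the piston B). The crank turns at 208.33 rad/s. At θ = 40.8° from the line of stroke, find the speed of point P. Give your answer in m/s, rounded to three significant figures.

7.56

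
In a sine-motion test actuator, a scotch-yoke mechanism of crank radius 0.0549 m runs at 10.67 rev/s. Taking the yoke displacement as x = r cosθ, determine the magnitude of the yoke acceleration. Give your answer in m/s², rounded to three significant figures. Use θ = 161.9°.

235

ω = 67.04 rad/s (from 10.67 rev/s).
x = r cosθ ⇒ ẍ = −rω² cosθ (ω constant).
|a| = rω²|cosθ| = 0.0549·(67.04)²·|cos 161.9°| = 234.54 m/s².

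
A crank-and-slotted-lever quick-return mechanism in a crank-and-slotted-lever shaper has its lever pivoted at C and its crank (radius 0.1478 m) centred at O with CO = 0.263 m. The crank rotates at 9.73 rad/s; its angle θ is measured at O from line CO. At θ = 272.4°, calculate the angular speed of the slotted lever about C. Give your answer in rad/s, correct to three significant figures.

2.42

ω = 9.73 rad/s
Crank pin A relative to C: A = (d + r cosθ, r sinθ); lever angle φ = atan2(r sinθ, d + r cosθ).
Differentiating tanφ: φ̇ = rω(d cosθ + r)/(d² + r² + 2dr cosθ).
d² + r² + 2dr cosθ = |CA|² = 0.0942694 m²;  d cosθ + r = +0.15881 m.
|ω_lever| = |0.1478·9.73·+0.15881| / 0.0942694 = 2.4227 rad/s.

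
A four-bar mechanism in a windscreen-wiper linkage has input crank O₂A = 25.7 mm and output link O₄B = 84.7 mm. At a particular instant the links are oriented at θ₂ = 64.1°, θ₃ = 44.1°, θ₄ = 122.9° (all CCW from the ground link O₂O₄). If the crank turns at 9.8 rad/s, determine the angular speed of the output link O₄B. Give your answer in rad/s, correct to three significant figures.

1.04

ω₂ = 9.8 rad/s
Differentiating the loop-closure r₂e^{iθ₂}+r₃e^{iθ₃}=r₁+r₄e^{iθ₄} gives r₂ω₂e^{iθ₂}+r₃ω₃e^{iθ₃}=r₄ω₄e^{iθ₄}.
Eliminating the other unknown: ω₄ = r₂ω₂ sin(θ₂−θ₃) / [r₄ sin(θ₄−θ₃)].
Numerator sine = +0.34202; denominator sine = +0.98096.
Result = 0.0257·9.8·(+0.34202) / (0.0847·(+0.98096)) = +1.0368 rad/s; magnitude 1.0368 rad/s.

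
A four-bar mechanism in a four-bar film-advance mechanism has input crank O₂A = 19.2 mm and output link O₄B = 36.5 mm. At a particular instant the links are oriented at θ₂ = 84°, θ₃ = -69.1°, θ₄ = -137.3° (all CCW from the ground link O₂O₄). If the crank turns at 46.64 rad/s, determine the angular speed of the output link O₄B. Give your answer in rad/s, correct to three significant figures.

ω₂ = 46.64 rad/s
Differentiating the loop-closure r₂e^{iθ₂}+r₃e^{iθ₃}=r₁+r₄e^{iθ₄} gives r₂ω₂e^{iθ₂}+r₃ω₃e^{iθ₃}=r₄ω₄e^{iθ₄}.
Eliminating the other unknown: ω₄ = r₂ω₂ sin(θ₂−θ₃) / [r₄ sin(θ₄−θ₃)].
Numerator sine = +0.45243; denominator sine = -0.92849.
Result = 0.0192·46.64·(+0.45243) / (0.0365·(-0.92849)) = -11.955 rad/s; magnitude 11.955 rad/s.

12.0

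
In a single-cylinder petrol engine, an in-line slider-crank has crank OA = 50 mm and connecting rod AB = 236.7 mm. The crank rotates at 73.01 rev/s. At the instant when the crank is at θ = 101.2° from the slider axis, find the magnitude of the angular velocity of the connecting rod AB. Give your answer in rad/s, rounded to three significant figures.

ω = 458.7 rad/s (converted from 73.01 rev/s).
The rod makes angle φ with the slider axis where L sinφ = r sinθ; differentiating, L cosφ·φ̇ = r ω cosθ.
L cosφ = √(L² − r² sin²θ) = 0.23156 m.
|ω_rod| = r ω |cosθ| / √(L² − r² sin²θ) = 0.05·458.7·0.19423/0.23156 = 19.239 rad/s.

19.2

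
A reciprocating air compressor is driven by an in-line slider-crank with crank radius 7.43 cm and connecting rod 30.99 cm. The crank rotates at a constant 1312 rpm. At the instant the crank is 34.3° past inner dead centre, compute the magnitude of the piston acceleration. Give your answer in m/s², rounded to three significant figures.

ω = 2π·1312/60 = 137.4 rad/s
x(θ) = r cosθ + √(L² − r² sin²θ); with ω constant, a = ω²·d²x/dθ².
d²x/dθ² = −r cosθ − r²(cos2θ)/√u − r⁴ sin²2θ/(4u^{3/2}),  u = L² − r² sin²θ = 0.0942849 m².
Substituting r = 0.0743 m, L = 0.3099 m, θ = 34.3°: d²x/dθ² = -0.068167 m.
a = ω²·d²x/dθ² = (137.4)²·(-0.068167) = -1286.8 m/s²;  |a| = 1286.8 m/s².

1290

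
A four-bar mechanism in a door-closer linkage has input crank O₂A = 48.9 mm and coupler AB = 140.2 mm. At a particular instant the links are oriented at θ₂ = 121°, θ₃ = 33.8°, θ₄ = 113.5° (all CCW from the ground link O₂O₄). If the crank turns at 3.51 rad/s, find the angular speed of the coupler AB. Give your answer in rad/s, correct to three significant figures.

0.162

ω₂ = 3.51 rad/s
Differentiating the loop-closure r₂e^{iθ₂}+r₃e^{iθ₃}=r₁+r₄e^{iθ₄} gives r₂ω₂e^{iθ₂}+r₃ω₃e^{iθ₃}=r₄ω₄e^{iθ₄}.
Eliminating the other unknown: ω₃ = r₂ω₂ sin(θ₄−θ₂) / [r₃ sin(θ₃−θ₄)].
Numerator sine = -0.13053; denominator sine = -0.98389.
Result = 0.0489·3.51·(-0.13053) / (0.1402·(-0.98389)) = +0.16241 rad/s; magnitude 0.16241 rad/s.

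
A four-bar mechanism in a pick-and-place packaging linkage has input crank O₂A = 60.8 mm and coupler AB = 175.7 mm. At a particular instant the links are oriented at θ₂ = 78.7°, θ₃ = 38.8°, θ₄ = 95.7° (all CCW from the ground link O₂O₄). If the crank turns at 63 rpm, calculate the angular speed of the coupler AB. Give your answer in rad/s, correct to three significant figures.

0.797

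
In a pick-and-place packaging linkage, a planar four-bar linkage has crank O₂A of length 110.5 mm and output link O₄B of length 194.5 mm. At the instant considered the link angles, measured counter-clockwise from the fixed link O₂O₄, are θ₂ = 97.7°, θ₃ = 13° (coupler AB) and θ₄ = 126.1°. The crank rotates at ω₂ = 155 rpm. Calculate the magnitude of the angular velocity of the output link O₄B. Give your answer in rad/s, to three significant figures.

ω₂ = 16.23 rad/s (from 155 rpm).
Differentiating the loop-closure r₂e^{iθ₂}+r₃e^{iθ₃}=r₁+r₄e^{iθ₄} gives r₂ω₂e^{iθ₂}+r₃ω₃e^{iθ₃}=r₄ω₄e^{iθ₄}.
Eliminating the other unknown: ω₄ = r₂ω₂ sin(θ₂−θ₃) / [r₄ sin(θ₄−θ₃)].
Numerator sine = +0.99572; denominator sine = +0.91982.
Result = 0.1105·16.23·(+0.99572) / (0.1945·(+0.91982)) = +9.9825 rad/s; magnitude 9.9825 rad/s.

9.98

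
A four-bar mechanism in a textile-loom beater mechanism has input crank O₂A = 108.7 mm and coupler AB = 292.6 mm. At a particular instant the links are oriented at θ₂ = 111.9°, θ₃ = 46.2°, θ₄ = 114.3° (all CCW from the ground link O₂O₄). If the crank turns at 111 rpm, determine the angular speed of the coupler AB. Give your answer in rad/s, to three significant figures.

0.195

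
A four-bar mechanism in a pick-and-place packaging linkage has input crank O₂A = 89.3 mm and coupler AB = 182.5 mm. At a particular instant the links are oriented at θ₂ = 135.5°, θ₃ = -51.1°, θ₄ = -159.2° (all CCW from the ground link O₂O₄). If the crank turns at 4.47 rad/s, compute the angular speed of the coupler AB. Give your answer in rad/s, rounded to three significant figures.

ω₂ = 4.47 rad/s
Differentiating the loop-closure r₂e^{iθ₂}+r₃e^{iθ₃}=r₁+r₄e^{iθ₄} gives r₂ω₂e^{iθ₂}+r₃ω₃e^{iθ₃}=r₄ω₄e^{iθ₄}.
Eliminating the other unknown: ω₃ = r₂ω₂ sin(θ₄−θ₂) / [r₃ sin(θ₃−θ₄)].
Numerator sine = +0.90851; denominator sine = +0.95052.
Result = 0.0893·4.47·(+0.90851) / (0.1825·(+0.95052)) = +2.0906 rad/s; magnitude 2.0906 rad/s.

2.09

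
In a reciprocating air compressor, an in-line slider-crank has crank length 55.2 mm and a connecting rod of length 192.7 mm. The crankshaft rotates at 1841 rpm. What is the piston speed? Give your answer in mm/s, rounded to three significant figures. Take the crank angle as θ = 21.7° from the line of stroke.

4990

ω = 2π·1841/60 = 192.8 rad/s
For an in-line slider-crank, x = r cosθ + √(L² − r² sin²θ), so v = −rω sinθ·[1 + r cosθ/√(L² − r² sin²θ)].
With r = 0.0552 m, L = 0.1927 m, θ = 21.7°: √(L² − r² sin²θ) = 0.19162 m.
v = −0.0552·192.8·0.36975·[1 + 0.0552·0.92913/0.19162] = -4.988 m/s.
|v| = 4.988 m/s = 4988 mm/s.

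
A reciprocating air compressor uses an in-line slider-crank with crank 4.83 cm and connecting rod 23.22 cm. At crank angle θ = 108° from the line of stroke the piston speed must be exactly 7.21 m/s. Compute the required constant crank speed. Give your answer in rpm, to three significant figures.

For an in-line slider-crank, |v_piston| = rω|sinθ|·[1 + r cosθ/√(L² − r² sin²θ)].
With r = 0.0483 m, L = 0.2322 m, θ = 108°: the bracketed kinematic factor |dx/dθ| = 0.042924 m.
ω = v/|dx/dθ| = 7.21/0.042924 = 167.97 rad/s.
N = 60ω/(2π) = 1604 rpm.

1600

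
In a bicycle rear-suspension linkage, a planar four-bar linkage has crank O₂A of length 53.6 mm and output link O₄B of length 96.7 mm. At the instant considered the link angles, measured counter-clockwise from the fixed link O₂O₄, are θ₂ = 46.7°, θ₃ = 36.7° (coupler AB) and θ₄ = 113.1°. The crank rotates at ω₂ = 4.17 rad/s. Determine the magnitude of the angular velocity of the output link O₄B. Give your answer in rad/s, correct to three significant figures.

ω₂ = 4.17 rad/s
Differentiating the loop-closure r₂e^{iθ₂}+r₃e^{iθ₃}=r₁+r₄e^{iθ₄} gives r₂ω₂e^{iθ₂}+r₃ω₃e^{iθ₃}=r₄ω₄e^{iθ₄}.
Eliminating the other unknown: ω₄ = r₂ω₂ sin(θ₂−θ₃) / [r₄ sin(θ₄−θ₃)].
Numerator sine = +0.17365; denominator sine = +0.97196.
Result = 0.0536·4.17·(+0.17365) / (0.0967·(+0.97196)) = +0.41295 rad/s; magnitude 0.41295 rad/s.

0.413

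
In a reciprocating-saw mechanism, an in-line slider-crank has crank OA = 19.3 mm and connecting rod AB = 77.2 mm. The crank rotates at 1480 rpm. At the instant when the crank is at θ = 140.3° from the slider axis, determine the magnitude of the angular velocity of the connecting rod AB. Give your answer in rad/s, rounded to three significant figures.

30.2

ω = 155 rad/s (converted from 1480 rpm).
The rod makes angle φ with the slider axis where L sinφ = r sinθ; differentiating, L cosφ·φ̇ = r ω cosθ.
L cosφ = √(L² − r² sin²θ) = 0.076209 m.
|ω_rod| = r ω |cosθ| / √(L² − r² sin²θ) = 0.0193·155·0.76940/0.076209 = 30.199 rad/s.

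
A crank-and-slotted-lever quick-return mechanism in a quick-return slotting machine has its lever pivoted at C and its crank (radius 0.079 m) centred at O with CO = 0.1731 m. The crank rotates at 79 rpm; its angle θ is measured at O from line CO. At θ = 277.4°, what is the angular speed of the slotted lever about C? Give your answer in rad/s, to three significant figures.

1.67

ω = 8.273 rad/s (from 79 rpm).
Crank pin A relative to C: A = (d + r cosθ, r sinθ); lever angle φ = atan2(r sinθ, d + r cosθ).
Differentiating tanφ: φ̇ = rω(d cosθ + r)/(d² + r² + 2dr cosθ).
d² + r² + 2dr cosθ = |CA|² = 0.0397271 m²;  d cosθ + r = +0.10129 m.
|ω_lever| = |0.079·8.273·+0.10129| / 0.0397271 = 1.6664 rad/s.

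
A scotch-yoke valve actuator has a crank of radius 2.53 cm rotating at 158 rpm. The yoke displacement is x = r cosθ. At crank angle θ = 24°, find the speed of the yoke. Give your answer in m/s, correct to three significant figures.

ω = 16.55 rad/s (from 158 rpm).
x = r cosθ ⇒ ẋ = −rω sinθ.
|v| = rω|sinθ| = 0.0253·16.55·|sin 24°| = 0.17026 m/s.

0.170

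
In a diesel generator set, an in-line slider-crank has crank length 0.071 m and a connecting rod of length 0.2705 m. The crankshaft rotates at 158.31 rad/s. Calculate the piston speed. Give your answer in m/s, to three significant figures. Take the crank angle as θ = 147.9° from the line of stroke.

4.63

ω = 158.3 rad/s
For an in-line slider-crank, x = r cosθ + √(L² − r² sin²θ), so v = −rω sinθ·[1 + r cosθ/√(L² − r² sin²θ)].
With r = 0.071 m, L = 0.2705 m, θ = 147.9°: √(L² − r² sin²θ) = 0.26786 m.
v = −0.071·158.3·0.53140·[1 + 0.071·-0.84712/0.26786] = -4.6317 m/s.
|v| = 4.6317 m/s.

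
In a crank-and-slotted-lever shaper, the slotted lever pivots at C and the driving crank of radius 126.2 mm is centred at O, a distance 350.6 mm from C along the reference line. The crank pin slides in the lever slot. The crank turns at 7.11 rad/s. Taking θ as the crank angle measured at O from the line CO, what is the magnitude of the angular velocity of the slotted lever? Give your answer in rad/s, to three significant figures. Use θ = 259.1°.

0.440

ω = 7.11 rad/s
Crank pin A relative to C: A = (d + r cosθ, r sinθ); lever angle φ = atan2(r sinθ, d + r cosθ).
Differentiating tanφ: φ̇ = rω(d cosθ + r)/(d² + r² + 2dr cosθ).
d² + r² + 2dr cosθ = |CA|² = 0.122113 m²;  d cosθ + r = +0.059903 m.
|ω_lever| = |0.1262·7.11·+0.059903| / 0.122113 = 0.44016 rad/s.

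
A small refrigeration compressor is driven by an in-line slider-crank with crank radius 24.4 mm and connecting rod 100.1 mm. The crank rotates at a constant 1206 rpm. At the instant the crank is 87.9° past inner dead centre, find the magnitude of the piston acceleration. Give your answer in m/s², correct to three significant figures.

ω = 2π·1206/60 = 126.3 rad/s
x(θ) = r cosθ + √(L² − r² sin²θ); with ω constant, a = ω²·d²x/dθ².
d²x/dθ² = −r cosθ − r²(cos2θ)/√u − r⁴ sin²2θ/(4u^{3/2}),  u = L² − r² sin²θ = 0.00942545 m².
Substituting r = 0.0244 m, L = 0.1001 m, θ = 87.9°: d²x/dθ² = +0.0052213 m.
a = ω²·d²x/dθ² = (126.3)²·(+0.0052213) = +83.278 m/s²;  |a| = 83.278 m/s².

83.3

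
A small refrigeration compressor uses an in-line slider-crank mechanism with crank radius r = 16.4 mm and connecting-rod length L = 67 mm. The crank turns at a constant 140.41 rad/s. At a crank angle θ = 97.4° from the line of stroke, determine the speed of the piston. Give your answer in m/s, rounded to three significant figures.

2.21

ω = 140.4 rad/s
For an in-line slider-crank, x = r cosθ + √(L² − r² sin²θ), so v = −rω sinθ·[1 + r cosθ/√(L² − r² sin²θ)].
With r = 0.0164 m, L = 0.067 m, θ = 97.4°: √(L² − r² sin²θ) = 0.064996 m.
v = −0.0164·140.4·0.99167·[1 + 0.0164·-0.12880/0.064996] = -2.2093 m/s.
|v| = 2.2093 m/s.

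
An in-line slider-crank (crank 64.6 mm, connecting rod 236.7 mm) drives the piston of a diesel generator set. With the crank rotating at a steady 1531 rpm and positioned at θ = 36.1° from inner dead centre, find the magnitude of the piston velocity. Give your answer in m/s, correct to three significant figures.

ω = 2π·1531/60 = 160.3 rad/s
For an in-line slider-crank, x = r cosθ + √(L² − r² sin²θ), so v = −rω sinθ·[1 + r cosθ/√(L² − r² sin²θ)].
With r = 0.0646 m, L = 0.2367 m, θ = 36.1°: √(L² − r² sin²θ) = 0.23362 m.
v = −0.0646·160.3·0.58920·[1 + 0.0646·0.80799/0.23362] = -7.4657 m/s.
|v| = 7.4657 m/s.

7.47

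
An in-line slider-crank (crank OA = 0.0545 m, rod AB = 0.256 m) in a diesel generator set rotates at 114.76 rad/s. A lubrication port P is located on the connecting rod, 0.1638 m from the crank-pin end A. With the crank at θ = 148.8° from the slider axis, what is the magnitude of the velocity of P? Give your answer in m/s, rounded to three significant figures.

3.45

ω = 114.8 rad/s.  Crank-pin speed |V_A| = rω = 6.2544 m/s, perpendicular to OA.
Rod angle: sinφ = −(r/L) sinθ ⇒ φ = -6.332°; ω_rod = −rω cosθ/√(L²−r²sin²θ) = +21.026 rad/s.
V_P = V_A + ω_rod × AP, with AP = 0.1638 m along the rod.
Components: V_Px = −rω sinθ − a·ω_rod·sinφ = -2.8601 m/s;  V_Py = rω cosθ + a·ω_rod·cosφ = -1.9268 m/s.
|V_P| = √(V_Px² + V_Py²) = 3.4486 m/s.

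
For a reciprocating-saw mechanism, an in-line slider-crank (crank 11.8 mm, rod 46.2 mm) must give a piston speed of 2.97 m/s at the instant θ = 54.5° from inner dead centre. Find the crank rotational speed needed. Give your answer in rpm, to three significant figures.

For an in-line slider-crank, |v_piston| = rω|sinθ|·[1 + r cosθ/√(L² − r² sin²θ)].
With r = 0.0118 m, L = 0.0462 m, θ = 54.5°: the bracketed kinematic factor |dx/dθ| = 0.011063 m.
ω = v/|dx/dθ| = 2.97/0.011063 = 268.46 rad/s.
N = 60ω/(2π) = 2563.6 rpm.

2560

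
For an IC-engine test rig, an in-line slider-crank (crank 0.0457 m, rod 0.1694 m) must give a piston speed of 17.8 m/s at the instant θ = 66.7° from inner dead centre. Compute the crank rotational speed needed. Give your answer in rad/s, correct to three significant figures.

For an in-line slider-crank, |v_piston| = rω|sinθ|·[1 + r cosθ/√(L² − r² sin²θ)].
With r = 0.0457 m, L = 0.1694 m, θ = 66.7°: the bracketed kinematic factor |dx/dθ| = 0.046596 m.
ω = v/|dx/dθ| = 17.8/0.046596 = 382.01 rad/s.

382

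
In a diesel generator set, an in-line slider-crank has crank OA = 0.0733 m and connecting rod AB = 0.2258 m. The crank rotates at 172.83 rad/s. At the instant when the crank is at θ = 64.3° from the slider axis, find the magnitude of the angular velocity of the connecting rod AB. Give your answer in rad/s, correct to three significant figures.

ω = 172.8 rad/s
The rod makes angle φ with the slider axis where L sinφ = r sinθ; differentiating, L cosφ·φ̇ = r ω cosθ.
L cosφ = √(L² − r² sin²θ) = 0.21592 m.
|ω_rod| = r ω |cosθ| / √(L² − r² sin²θ) = 0.0733·172.8·0.43366/0.21592 = 25.443 rad/s.

25.4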